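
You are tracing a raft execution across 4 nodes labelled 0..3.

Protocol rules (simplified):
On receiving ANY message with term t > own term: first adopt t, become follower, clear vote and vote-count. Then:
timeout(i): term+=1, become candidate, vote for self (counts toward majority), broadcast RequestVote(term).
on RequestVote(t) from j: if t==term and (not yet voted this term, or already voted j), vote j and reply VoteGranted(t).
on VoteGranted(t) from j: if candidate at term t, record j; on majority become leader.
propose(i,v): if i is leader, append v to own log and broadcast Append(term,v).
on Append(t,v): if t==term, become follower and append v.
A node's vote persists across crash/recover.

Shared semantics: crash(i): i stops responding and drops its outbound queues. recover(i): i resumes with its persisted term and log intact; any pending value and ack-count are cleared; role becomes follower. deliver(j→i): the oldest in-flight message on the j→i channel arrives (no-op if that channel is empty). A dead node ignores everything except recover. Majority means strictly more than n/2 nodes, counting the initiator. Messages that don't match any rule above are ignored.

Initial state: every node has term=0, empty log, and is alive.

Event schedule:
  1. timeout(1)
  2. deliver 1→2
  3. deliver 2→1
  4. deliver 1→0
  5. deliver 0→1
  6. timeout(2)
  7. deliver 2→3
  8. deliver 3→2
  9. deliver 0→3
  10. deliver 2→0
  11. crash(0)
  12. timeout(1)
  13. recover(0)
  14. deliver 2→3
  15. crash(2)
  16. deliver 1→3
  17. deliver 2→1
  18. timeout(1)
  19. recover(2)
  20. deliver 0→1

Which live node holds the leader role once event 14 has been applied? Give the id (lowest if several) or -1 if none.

-1

e1 timeout(1): 1[cand,t=1,-]
e2 deliver 1→2: 2[foll,t=1,-]
e3 deliver 2→1: ·
e4 deliver 1→0: 0[foll,t=1,-]
e5 deliver 0→1: 1[lead,t=1,-]
e6 timeout(2): 2[cand,t=2,-]
e7 deliver 2→3: 3[foll,t=2,-]
e8 deliver 3→2: ·
e9 deliver 0→3: ·
e10 deliver 2→0: 0[foll,t=2,-]
e11 crash(0): 0[✗foll,t=2,-]
e12 timeout(1): 1[cand,t=2,-]
e13 recover(0): 0[foll,t=2,-]
e14 deliver 2→3: ·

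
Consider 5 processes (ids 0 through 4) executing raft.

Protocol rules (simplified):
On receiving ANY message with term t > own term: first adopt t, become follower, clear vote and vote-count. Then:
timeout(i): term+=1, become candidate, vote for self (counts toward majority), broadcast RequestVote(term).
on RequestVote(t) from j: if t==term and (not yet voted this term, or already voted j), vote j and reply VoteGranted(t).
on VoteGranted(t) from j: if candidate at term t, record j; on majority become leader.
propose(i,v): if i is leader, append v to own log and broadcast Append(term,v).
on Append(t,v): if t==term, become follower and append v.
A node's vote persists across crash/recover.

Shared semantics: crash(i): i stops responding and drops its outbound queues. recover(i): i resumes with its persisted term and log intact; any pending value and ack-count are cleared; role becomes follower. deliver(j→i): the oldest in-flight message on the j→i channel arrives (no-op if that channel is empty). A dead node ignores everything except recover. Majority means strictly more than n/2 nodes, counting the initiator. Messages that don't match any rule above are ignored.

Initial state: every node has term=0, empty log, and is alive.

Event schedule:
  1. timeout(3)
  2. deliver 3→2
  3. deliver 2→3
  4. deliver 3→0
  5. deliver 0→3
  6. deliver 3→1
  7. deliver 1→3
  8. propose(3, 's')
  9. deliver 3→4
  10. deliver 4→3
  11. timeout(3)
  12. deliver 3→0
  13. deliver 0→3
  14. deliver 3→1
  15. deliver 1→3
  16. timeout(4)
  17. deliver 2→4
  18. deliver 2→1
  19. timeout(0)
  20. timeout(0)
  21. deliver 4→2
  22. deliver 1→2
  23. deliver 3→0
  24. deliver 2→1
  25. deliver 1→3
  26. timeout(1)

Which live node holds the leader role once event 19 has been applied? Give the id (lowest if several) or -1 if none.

-1

step 1 timeout(3): 3={cand,t=1,log=-}
step 2 deliver 3→2: 2={foll,t=1,log=-}
step 3 deliver 2→3: —
step 4 deliver 3→0: 0={foll,t=1,log=-}
step 5 deliver 0→3: 3={lead,t=1,log=-}
step 6 deliver 3→1: 1={foll,t=1,log=-}
step 7 deliver 1→3: —
step 8 propose(3,'s'): 3={lead,t=1,log=s}
step 9 deliver 3→4: 4={foll,t=1,log=-}
step 10 deliver 4→3: —
step 11 timeout(3): 3={cand,t=2,log=s}
step 12 deliver 3→0: 0={foll,t=1,log=s}
step 13 deliver 0→3: —
step 14 deliver 3→1: 1={foll,t=1,log=s}
step 15 deliver 1→3: —
step 16 timeout(4): 4={cand,t=2,log=-}
step 17 deliver 2→4: —
step 18 deliver 2→1: —
step 19 timeout(0): 0={cand,t=2,log=s}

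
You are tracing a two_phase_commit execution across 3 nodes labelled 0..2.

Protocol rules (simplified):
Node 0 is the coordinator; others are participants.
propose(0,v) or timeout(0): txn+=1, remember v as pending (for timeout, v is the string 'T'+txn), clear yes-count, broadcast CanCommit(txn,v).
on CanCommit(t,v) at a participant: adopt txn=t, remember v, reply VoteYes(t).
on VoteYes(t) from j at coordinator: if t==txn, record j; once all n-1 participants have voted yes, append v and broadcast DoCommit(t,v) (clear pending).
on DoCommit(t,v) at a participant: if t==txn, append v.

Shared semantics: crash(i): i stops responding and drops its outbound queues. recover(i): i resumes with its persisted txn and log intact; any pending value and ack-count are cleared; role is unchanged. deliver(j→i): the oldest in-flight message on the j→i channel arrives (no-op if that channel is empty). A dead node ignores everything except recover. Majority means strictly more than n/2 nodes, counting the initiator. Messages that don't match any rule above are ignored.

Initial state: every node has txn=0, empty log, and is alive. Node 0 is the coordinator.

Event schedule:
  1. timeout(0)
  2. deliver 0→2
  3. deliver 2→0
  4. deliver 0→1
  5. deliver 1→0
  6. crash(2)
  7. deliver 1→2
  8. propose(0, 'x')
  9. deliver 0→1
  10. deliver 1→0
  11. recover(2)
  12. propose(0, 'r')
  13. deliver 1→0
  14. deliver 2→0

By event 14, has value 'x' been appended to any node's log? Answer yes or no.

no

step 1 timeout(0): 0={coor,t=1,log=-}
step 2 deliver 0→2: 2={part,t=1,log=-}
step 3 deliver 2→0: —
step 4 deliver 0→1: 1={part,t=1,log=-}
step 5 deliver 1→0: 0={coor,t=1,log=T1}
step 6 crash(2): 2={✗part,t=1,log=-}
step 7 deliver 1→2: —
step 8 propose(0,'x'): 0={coor,t=2,log=T1}
step 9 deliver 0→1: 1={part,t=1,log=T1}
step 10 deliver 1→0: —
step 11 recover(2): 2={part,t=1,log=-}
step 12 propose(0,'r'): 0={coor,t=3,log=T1}
step 13 deliver 1→0: —
step 14 deliver 2→0: —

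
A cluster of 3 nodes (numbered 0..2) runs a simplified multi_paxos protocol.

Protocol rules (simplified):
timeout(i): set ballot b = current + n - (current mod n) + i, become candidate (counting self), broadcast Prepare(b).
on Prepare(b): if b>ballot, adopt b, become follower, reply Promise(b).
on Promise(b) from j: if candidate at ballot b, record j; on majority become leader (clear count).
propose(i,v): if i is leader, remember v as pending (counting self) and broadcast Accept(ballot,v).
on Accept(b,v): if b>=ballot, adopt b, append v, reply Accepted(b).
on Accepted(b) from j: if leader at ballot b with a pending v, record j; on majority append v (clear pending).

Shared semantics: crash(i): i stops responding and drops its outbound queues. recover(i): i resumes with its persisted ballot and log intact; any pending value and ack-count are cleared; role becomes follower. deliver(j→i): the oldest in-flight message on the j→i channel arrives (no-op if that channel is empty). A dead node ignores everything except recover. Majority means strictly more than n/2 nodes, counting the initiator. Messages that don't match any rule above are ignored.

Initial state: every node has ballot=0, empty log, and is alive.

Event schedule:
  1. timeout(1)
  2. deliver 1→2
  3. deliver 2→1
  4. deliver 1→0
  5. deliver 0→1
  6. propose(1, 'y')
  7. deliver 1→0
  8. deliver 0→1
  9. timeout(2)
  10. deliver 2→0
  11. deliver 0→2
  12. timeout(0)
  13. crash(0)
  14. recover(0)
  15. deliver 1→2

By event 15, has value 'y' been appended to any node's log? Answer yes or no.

after 1 — timeout(1): n1:cand/b4/[-]
after 2 — deliver 1→2: n2:foll/b4/[-]
after 3 — deliver 2→1: n1:lead/b4/[-]
after 4 — deliver 1→0: n0:foll/b4/[-]
after 5 — deliver 0→1: ·
after 6 — propose(1,'y'): ·
after 7 — deliver 1→0: n0:foll/b4/[y]
after 8 — deliver 0→1: n1:lead/b4/[y]
after 9 — timeout(2): n2:cand/b8/[-]
after 10 — deliver 2→0: n0:foll/b8/[y]
after 11 — deliver 0→2: n2:lead/b8/[-]
after 12 — timeout(0): n0:cand/b9/[y]
after 13 — crash(0): n0:✗cand/b9/[y]
after 14 — recover(0): n0:foll/b9/[y]
after 15 — deliver 1→2: ·

yes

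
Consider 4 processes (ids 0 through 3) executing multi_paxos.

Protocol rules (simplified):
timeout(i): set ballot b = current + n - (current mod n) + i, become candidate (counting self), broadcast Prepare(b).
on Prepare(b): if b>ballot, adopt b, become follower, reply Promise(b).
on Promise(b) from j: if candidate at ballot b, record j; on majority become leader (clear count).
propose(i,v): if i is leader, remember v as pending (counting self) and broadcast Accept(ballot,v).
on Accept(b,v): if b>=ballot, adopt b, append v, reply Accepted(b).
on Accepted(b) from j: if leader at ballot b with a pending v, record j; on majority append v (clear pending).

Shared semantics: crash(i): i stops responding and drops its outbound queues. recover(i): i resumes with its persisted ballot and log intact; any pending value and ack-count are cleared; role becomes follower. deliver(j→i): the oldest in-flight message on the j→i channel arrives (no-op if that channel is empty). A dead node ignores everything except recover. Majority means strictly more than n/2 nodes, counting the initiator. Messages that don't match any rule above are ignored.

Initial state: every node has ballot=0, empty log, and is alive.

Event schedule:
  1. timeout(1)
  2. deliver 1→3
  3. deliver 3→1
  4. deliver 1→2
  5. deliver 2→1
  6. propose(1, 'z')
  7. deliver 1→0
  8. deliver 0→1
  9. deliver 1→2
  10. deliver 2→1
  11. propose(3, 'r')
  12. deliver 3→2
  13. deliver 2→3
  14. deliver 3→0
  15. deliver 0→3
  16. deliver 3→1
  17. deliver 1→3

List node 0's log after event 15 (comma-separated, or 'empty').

1. timeout(1):  <1:cand b5 ->
2. deliver 1→3:  <3:foll b5 ->
3. deliver 3→1:  nop
4. deliver 1→2:  <2:foll b5 ->
5. deliver 2→1:  <1:lead b5 ->
6. propose(1,'z'):  nop
7. deliver 1→0:  <0:foll b5 ->
8. deliver 0→1:  nop
9. deliver 1→2:  <2:foll b5 z>
10. deliver 2→1:  nop
11. propose(3,'r'):  nop
12. deliver 3→2:  nop
13. deliver 2→3:  nop
14. deliver 3→0:  nop
15. deliver 0→3:  nop

empty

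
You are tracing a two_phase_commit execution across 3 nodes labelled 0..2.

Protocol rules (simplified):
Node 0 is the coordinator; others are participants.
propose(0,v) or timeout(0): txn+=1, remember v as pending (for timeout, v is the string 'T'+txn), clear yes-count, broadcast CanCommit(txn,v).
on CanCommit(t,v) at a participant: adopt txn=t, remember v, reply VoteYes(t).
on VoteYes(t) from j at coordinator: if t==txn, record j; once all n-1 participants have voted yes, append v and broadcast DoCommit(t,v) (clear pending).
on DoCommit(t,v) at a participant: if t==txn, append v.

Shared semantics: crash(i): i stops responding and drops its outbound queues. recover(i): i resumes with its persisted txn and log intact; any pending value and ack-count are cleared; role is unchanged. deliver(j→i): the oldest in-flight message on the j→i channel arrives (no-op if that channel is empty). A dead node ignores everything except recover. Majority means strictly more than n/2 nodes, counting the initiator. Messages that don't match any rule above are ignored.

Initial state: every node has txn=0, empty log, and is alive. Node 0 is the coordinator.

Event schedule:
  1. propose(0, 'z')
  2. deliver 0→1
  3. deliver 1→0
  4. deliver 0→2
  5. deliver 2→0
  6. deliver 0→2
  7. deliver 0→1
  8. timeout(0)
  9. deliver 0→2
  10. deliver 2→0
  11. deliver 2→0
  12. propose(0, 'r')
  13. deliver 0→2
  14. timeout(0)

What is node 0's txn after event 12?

3

e1 propose(0,'z'): 0[coor,t=1,-]
e2 deliver 0→1: 1[part,t=1,-]
e3 deliver 1→0: ·
e4 deliver 0→2: 2[part,t=1,-]
e5 deliver 2→0: 0[coor,t=1,z]
e6 deliver 0→2: 2[part,t=1,z]
e7 deliver 0→1: 1[part,t=1,z]
e8 timeout(0): 0[coor,t=2,z]
e9 deliver 0→2: 2[part,t=2,z]
e10 deliver 2→0: ·
e11 deliver 2→0: ·
e12 propose(0,'r'): 0[coor,t=3,z]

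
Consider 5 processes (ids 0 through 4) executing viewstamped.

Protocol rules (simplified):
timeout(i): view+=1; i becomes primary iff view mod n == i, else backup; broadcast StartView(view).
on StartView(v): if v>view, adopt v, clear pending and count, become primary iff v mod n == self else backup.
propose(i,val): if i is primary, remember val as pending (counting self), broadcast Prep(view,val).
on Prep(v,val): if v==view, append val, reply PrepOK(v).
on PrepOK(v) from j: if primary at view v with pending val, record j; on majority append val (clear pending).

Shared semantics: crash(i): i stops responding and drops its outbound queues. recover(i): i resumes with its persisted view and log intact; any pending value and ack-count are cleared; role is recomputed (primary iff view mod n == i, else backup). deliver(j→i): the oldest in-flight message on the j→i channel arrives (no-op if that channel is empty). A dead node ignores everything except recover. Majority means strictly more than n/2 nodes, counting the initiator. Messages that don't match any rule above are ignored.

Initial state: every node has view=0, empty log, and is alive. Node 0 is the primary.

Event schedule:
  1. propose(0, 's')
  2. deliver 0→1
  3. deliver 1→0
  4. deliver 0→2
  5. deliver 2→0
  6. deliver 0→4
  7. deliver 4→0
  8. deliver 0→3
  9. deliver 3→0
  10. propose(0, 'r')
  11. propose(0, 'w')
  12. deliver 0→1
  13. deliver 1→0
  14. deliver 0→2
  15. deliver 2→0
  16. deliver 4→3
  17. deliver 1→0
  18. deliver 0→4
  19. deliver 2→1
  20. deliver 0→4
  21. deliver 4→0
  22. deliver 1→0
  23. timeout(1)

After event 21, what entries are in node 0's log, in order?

[1] propose(0,'s') → ∅
[2] deliver 0→1 → N1(back v0 [s])
[3] deliver 1→0 → ∅
[4] deliver 0→2 → N2(back v0 [s])
[5] deliver 2→0 → N0(prim v0 [s])
[6] deliver 0→4 → N4(back v0 [s])
[7] deliver 4→0 → ∅
[8] deliver 0→3 → N3(back v0 [s])
[9] deliver 3→0 → ∅
[10] propose(0,'r') → ∅
[11] propose(0,'w') → ∅
[12] deliver 0→1 → N1(back v0 [s,r])
[13] deliver 1→0 → ∅
[14] deliver 0→2 → N2(back v0 [s,r])
[15] deliver 2→0 → N0(prim v0 [s,w])
[16] deliver 4→3 → ∅
[17] deliver 1→0 → ∅
[18] deliver 0→4 → N4(back v0 [s,r])
[19] deliver 2→1 → ∅
[20] deliver 0→4 → N4(back v0 [s,r,w])
[21] deliver 4→0 → ∅

s,w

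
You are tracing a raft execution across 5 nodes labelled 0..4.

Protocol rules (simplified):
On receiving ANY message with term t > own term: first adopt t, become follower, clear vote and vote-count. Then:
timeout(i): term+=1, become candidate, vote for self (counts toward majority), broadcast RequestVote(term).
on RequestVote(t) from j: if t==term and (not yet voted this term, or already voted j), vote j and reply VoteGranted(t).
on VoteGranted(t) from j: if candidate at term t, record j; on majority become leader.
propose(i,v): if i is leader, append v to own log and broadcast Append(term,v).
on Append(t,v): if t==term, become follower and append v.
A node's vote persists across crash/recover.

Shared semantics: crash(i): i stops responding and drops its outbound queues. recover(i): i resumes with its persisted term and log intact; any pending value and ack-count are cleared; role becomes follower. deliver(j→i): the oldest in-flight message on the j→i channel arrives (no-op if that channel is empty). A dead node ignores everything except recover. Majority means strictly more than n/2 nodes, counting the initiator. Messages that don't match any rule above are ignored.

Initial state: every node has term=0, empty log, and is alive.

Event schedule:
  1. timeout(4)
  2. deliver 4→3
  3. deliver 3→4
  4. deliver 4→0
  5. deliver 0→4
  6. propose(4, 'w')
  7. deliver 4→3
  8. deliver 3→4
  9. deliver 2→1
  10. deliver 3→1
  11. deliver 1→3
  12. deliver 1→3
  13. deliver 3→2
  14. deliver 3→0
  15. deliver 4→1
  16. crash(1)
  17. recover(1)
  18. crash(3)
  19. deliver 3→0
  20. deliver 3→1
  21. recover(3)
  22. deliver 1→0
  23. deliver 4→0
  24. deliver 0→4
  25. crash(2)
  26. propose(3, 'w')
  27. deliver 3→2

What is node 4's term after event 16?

e1 timeout(4): 4[cand,t=1,-]
e2 deliver 4→3: 3[foll,t=1,-]
e3 deliver 3→4: ·
e4 deliver 4→0: 0[foll,t=1,-]
e5 deliver 0→4: 4[lead,t=1,-]
e6 propose(4,'w'): 4[lead,t=1,w]
e7 deliver 4→3: 3[foll,t=1,w]
e8 deliver 3→4: ·
e9 deliver 2→1: ·
e10 deliver 3→1: ·
e11 deliver 1→3: ·
e12 deliver 1→3: ·
e13 deliver 3→2: ·
e14 deliver 3→0: ·
e15 deliver 4→1: 1[foll,t=1,-]
e16 crash(1): 1[✗foll,t=1,-]

1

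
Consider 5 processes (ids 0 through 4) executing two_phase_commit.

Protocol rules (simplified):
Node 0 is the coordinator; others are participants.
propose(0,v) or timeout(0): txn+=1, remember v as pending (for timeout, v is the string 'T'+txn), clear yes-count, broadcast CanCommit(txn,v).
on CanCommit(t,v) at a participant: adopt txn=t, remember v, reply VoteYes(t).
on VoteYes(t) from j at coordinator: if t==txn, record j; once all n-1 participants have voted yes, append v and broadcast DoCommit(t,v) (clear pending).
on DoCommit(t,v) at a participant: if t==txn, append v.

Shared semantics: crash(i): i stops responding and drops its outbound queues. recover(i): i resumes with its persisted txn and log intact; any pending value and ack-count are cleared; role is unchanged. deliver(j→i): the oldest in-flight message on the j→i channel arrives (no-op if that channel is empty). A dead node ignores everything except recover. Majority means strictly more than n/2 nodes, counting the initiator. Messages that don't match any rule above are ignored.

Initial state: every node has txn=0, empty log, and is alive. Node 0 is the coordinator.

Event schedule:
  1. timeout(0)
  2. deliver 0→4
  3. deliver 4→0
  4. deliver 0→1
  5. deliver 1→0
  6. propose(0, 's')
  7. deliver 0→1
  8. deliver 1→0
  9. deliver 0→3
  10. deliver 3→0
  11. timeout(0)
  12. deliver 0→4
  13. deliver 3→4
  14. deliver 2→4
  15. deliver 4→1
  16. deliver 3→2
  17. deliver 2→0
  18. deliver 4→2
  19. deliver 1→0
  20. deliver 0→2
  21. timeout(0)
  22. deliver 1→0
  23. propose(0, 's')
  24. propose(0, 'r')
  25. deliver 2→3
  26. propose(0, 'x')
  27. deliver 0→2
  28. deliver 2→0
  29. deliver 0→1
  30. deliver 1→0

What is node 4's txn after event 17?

e1 timeout(0): 0[coor,t=1,-]
e2 deliver 0→4: 4[part,t=1,-]
e3 deliver 4→0: ·
e4 deliver 0→1: 1[part,t=1,-]
e5 deliver 1→0: ·
e6 propose(0,'s'): 0[coor,t=2,-]
e7 deliver 0→1: 1[part,t=2,-]
e8 deliver 1→0: ·
e9 deliver 0→3: 3[part,t=1,-]
e10 deliver 3→0: ·
e11 timeout(0): 0[coor,t=3,-]
e12 deliver 0→4: 4[part,t=2,-]
e13 deliver 3→4: ·
e14 deliver 2→4: ·
e15 deliver 4→1: ·
e16 deliver 3→2: ·
e17 deliver 2→0: ·

2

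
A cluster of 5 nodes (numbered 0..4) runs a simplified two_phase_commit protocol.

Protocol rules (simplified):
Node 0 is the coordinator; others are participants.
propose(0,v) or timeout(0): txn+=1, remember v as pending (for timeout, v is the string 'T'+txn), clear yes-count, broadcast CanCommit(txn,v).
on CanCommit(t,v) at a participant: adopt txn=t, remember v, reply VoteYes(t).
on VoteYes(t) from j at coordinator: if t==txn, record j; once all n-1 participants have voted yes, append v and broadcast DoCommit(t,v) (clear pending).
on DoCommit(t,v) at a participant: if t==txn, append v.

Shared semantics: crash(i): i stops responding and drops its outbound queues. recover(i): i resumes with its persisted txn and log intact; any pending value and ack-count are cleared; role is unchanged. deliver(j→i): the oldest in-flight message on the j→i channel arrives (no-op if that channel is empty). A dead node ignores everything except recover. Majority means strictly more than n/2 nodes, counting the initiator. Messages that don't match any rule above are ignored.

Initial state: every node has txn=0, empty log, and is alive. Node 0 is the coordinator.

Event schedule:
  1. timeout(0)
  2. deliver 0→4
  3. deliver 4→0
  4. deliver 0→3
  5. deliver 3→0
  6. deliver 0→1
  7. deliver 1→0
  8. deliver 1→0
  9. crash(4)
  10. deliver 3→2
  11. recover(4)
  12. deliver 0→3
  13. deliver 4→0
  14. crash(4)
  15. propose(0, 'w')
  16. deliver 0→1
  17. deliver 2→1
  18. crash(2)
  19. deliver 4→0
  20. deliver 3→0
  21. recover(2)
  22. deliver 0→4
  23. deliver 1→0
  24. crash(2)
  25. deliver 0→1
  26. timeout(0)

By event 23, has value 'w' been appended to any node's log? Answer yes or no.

no

[1] timeout(0) → N0(coor t1 [-])
[2] deliver 0→4 → N4(part t1 [-])
[3] deliver 4→0 → ∅
[4] deliver 0→3 → N3(part t1 [-])
[5] deliver 3→0 → ∅
[6] deliver 0→1 → N1(part t1 [-])
[7] deliver 1→0 → ∅
[8] deliver 1→0 → ∅
[9] crash(4) → N4(✗part t1 [-])
[10] deliver 3→2 → ∅
[11] recover(4) → N4(part t1 [-])
[12] deliver 0→3 → ∅
[13] deliver 4→0 → ∅
[14] crash(4) → N4(✗part t1 [-])
[15] propose(0,'w') → N0(coor t2 [-])
[16] deliver 0→1 → N1(part t2 [-])
[17] deliver 2→1 → ∅
[18] crash(2) → N2(✗part t0 [-])
[19] deliver 4→0 → ∅
[20] deliver 3→0 → ∅
[21] recover(2) → N2(part t0 [-])
[22] deliver 0→4 → ∅
[23] deliver 1→0 → ∅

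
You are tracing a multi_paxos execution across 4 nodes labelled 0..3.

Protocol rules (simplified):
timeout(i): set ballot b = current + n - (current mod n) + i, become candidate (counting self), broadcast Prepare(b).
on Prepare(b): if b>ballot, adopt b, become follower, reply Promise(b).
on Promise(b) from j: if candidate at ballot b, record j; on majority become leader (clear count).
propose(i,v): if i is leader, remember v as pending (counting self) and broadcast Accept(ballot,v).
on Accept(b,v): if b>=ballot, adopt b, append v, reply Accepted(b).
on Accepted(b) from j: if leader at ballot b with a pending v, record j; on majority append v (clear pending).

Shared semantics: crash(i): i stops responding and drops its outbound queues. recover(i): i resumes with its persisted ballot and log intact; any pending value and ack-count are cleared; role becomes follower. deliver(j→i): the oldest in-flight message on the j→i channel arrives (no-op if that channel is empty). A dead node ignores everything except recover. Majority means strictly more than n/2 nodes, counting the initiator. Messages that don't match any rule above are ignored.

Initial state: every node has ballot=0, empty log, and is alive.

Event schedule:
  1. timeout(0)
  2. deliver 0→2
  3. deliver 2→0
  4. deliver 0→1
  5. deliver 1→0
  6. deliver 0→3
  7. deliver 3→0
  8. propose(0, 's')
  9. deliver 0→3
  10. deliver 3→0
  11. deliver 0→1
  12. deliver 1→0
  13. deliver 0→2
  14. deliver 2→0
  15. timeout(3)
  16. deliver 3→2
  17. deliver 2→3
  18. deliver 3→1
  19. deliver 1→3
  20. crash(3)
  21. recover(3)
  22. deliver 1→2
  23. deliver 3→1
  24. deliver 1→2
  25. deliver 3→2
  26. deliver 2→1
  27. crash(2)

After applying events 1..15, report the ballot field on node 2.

4

e1 timeout(0): 0[cand,b=4,-]
e2 deliver 0→2: 2[foll,b=4,-]
e3 deliver 2→0: ·
e4 deliver 0→1: 1[foll,b=4,-]
e5 deliver 1→0: 0[lead,b=4,-]
e6 deliver 0→3: 3[foll,b=4,-]
e7 deliver 3→0: ·
e8 propose(0,'s'): ·
e9 deliver 0→3: 3[foll,b=4,s]
e10 deliver 3→0: ·
e11 deliver 0→1: 1[foll,b=4,s]
e12 deliver 1→0: 0[lead,b=4,s]
e13 deliver 0→2: 2[foll,b=4,s]
e14 deliver 2→0: ·
e15 timeout(3): 3[cand,b=11,s]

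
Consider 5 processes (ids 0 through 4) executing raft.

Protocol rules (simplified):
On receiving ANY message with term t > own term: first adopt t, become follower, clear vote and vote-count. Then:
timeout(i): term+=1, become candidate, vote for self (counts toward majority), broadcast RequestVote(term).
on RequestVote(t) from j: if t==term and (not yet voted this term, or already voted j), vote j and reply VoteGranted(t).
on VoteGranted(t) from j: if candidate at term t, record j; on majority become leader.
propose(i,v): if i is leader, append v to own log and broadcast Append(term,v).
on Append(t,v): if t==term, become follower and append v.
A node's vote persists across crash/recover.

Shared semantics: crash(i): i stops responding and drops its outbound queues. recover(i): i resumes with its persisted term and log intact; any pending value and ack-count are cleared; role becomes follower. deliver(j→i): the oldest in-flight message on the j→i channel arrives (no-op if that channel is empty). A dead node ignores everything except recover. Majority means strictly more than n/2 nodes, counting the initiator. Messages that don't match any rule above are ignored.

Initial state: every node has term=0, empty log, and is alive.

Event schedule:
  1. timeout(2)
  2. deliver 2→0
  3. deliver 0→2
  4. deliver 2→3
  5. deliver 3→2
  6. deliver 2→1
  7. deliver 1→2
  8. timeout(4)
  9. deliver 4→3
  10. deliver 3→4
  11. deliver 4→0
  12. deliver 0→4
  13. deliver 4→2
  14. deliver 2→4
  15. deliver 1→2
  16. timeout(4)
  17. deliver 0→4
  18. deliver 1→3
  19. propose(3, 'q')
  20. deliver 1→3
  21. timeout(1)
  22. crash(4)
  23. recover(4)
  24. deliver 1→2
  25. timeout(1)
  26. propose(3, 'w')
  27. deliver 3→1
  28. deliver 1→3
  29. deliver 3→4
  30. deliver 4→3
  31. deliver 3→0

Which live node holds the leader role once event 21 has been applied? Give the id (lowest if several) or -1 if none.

e1 timeout(2): 2[cand,t=1,-]
e2 deliver 2→0: 0[foll,t=1,-]
e3 deliver 0→2: ·
e4 deliver 2→3: 3[foll,t=1,-]
e5 deliver 3→2: 2[lead,t=1,-]
e6 deliver 2→1: 1[foll,t=1,-]
e7 deliver 1→2: ·
e8 timeout(4): 4[cand,t=1,-]
e9 deliver 4→3: ·
e10 deliver 3→4: ·
e11 deliver 4→0: ·
e12 deliver 0→4: ·
e13 deliver 4→2: ·
e14 deliver 2→4: ·
e15 deliver 1→2: ·
e16 timeout(4): 4[cand,t=2,-]
e17 deliver 0→4: ·
e18 deliver 1→3: ·
e19 propose(3,'q'): ·
e20 deliver 1→3: ·
e21 timeout(1): 1[cand,t=2,-]

2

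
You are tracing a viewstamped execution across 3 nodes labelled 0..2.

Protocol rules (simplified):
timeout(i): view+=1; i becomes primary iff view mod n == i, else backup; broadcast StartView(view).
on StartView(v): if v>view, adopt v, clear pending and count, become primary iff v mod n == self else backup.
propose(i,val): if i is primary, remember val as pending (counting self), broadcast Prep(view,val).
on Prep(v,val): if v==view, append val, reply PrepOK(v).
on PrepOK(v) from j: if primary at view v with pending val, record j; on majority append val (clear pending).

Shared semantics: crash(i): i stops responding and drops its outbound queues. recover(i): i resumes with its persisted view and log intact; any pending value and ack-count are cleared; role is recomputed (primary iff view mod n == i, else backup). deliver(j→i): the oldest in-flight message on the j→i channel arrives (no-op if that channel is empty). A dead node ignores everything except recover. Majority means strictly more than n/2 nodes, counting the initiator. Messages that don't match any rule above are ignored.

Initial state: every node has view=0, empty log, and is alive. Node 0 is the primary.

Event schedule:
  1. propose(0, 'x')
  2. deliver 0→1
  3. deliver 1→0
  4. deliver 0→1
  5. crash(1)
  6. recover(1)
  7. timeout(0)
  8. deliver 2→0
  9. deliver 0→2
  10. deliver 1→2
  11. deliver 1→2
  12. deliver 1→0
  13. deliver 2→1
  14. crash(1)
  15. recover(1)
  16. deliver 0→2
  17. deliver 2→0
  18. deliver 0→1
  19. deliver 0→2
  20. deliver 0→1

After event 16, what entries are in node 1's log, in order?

x

1. propose(0,'x'):  nop
2. deliver 0→1:  <1:back v0 x>
3. deliver 1→0:  <0:prim v0 x>
4. deliver 0→1:  nop
5. crash(1):  <1:✗back v0 x>
6. recover(1):  <1:back v0 x>
7. timeout(0):  <0:back v1 x>
8. deliver 2→0:  nop
9. deliver 0→2:  <2:back v0 x>
10. deliver 1→2:  nop
11. deliver 1→2:  nop
12. deliver 1→0:  nop
13. deliver 2→1:  nop
14. crash(1):  <1:✗back v0 x>
15. recover(1):  <1:back v0 x>
16. deliver 0→2:  <2:back v1 x>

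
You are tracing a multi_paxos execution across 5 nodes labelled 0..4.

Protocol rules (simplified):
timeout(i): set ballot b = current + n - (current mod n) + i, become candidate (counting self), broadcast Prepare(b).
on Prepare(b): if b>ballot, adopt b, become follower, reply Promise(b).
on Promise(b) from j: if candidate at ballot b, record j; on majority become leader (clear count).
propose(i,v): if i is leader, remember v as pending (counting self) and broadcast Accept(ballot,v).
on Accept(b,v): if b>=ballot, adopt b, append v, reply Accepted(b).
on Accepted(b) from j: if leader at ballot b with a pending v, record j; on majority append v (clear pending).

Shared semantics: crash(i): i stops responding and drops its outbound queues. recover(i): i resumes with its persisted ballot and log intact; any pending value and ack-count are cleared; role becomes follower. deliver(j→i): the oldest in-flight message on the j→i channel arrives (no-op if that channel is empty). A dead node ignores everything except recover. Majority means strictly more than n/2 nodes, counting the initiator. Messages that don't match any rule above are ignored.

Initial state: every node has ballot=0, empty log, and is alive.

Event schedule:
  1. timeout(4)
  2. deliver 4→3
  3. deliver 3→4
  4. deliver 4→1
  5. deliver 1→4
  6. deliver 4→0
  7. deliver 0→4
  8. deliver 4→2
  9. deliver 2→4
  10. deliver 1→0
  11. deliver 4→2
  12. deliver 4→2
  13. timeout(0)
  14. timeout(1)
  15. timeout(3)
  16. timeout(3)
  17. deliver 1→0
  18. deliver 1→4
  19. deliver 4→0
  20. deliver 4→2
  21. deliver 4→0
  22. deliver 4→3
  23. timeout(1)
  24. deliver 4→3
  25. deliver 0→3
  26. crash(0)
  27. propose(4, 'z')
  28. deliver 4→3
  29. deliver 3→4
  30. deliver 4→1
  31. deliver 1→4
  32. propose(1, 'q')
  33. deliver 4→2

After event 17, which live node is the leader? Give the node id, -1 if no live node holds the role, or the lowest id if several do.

4

[1] timeout(4) → N4(cand b9 [-])
[2] deliver 4→3 → N3(foll b9 [-])
[3] deliver 3→4 → ∅
[4] deliver 4→1 → N1(foll b9 [-])
[5] deliver 1→4 → N4(lead b9 [-])
[6] deliver 4→0 → N0(foll b9 [-])
[7] deliver 0→4 → ∅
[8] deliver 4→2 → N2(foll b9 [-])
[9] deliver 2→4 → ∅
[10] deliver 1→0 → ∅
[11] deliver 4→2 → ∅
[12] deliver 4→2 → ∅
[13] timeout(0) → N0(cand b10 [-])
[14] timeout(1) → N1(cand b11 [-])
[15] timeout(3) → N3(cand b13 [-])
[16] timeout(3) → N3(cand b18 [-])
[17] deliver 1→0 → N0(foll b11 [-])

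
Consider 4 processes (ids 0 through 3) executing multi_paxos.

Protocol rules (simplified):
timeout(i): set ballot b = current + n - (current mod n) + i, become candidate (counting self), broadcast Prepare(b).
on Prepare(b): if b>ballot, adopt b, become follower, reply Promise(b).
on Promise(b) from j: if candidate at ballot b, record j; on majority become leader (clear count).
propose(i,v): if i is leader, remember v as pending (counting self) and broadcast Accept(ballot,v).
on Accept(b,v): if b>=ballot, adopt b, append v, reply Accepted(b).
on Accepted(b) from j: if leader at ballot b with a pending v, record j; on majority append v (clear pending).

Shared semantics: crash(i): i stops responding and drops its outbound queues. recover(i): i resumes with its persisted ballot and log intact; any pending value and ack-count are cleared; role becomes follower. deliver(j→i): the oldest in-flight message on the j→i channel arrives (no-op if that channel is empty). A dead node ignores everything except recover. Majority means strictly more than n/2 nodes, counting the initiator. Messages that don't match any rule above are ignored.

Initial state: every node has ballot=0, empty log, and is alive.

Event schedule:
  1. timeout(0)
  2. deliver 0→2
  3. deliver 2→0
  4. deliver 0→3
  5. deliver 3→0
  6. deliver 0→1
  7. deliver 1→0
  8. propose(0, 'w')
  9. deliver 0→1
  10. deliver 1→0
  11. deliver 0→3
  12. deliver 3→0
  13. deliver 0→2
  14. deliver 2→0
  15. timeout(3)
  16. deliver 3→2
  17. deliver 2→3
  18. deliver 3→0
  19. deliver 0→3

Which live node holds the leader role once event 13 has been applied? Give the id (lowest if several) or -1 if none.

0

e1 timeout(0): 0[cand,b=4,-]
e2 deliver 0→2: 2[foll,b=4,-]
e3 deliver 2→0: ·
e4 deliver 0→3: 3[foll,b=4,-]
e5 deliver 3→0: 0[lead,b=4,-]
e6 deliver 0→1: 1[foll,b=4,-]
e7 deliver 1→0: ·
e8 propose(0,'w'): ·
e9 deliver 0→1: 1[foll,b=4,w]
e10 deliver 1→0: ·
e11 deliver 0→3: 3[foll,b=4,w]
e12 deliver 3→0: 0[lead,b=4,w]
e13 deliver 0→2: 2[foll,b=4,w]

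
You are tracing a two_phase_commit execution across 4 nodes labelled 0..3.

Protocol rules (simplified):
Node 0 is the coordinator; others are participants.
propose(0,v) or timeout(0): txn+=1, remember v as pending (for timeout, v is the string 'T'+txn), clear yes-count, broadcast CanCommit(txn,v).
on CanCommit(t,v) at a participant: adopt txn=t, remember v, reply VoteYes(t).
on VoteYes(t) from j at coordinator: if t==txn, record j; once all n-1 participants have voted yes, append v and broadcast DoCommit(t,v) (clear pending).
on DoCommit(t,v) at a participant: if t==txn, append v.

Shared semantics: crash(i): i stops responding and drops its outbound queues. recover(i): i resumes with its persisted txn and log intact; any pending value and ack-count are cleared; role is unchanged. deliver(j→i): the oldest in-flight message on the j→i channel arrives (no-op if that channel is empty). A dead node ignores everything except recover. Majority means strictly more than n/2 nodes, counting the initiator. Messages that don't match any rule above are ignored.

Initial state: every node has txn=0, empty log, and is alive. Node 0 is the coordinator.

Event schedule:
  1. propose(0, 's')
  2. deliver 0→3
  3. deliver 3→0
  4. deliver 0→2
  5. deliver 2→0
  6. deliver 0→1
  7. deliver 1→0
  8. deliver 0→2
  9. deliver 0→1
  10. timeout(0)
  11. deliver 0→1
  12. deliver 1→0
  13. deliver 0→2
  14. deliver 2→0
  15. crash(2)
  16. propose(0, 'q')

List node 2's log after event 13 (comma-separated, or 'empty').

s

e1 propose(0,'s'): 0[coor,t=1,-]
e2 deliver 0→3: 3[part,t=1,-]
e3 deliver 3→0: ·
e4 deliver 0→2: 2[part,t=1,-]
e5 deliver 2→0: ·
e6 deliver 0→1: 1[part,t=1,-]
e7 deliver 1→0: 0[coor,t=1,s]
e8 deliver 0→2: 2[part,t=1,s]
e9 deliver 0→1: 1[part,t=1,s]
e10 timeout(0): 0[coor,t=2,s]
e11 deliver 0→1: 1[part,t=2,s]
e12 deliver 1→0: ·
e13 deliver 0→2: 2[part,t=2,s]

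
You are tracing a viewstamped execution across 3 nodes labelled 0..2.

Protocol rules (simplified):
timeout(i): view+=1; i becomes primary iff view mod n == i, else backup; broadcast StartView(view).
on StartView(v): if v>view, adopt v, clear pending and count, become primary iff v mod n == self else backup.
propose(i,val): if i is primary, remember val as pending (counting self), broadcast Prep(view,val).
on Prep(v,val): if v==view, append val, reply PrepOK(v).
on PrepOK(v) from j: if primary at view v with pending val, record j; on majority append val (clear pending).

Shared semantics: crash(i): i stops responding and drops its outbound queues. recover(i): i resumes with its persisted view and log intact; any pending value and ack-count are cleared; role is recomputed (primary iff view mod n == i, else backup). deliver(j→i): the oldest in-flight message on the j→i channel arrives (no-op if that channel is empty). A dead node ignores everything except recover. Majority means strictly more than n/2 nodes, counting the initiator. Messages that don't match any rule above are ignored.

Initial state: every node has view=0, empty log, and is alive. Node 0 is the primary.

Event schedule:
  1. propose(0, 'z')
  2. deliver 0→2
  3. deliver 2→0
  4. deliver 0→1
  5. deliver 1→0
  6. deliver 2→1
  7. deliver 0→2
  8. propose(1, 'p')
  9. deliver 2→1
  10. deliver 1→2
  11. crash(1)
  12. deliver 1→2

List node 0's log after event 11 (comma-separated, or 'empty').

e1 propose(0,'z'): ·
e2 deliver 0→2: 2[back,v=0,z]
e3 deliver 2→0: 0[prim,v=0,z]
e4 deliver 0→1: 1[back,v=0,z]
e5 deliver 1→0: ·
e6 deliver 2→1: ·
e7 deliver 0→2: ·
e8 propose(1,'p'): ·
e9 deliver 2→1: ·
e10 deliver 1→2: ·
e11 crash(1): 1[✗back,v=0,z]

z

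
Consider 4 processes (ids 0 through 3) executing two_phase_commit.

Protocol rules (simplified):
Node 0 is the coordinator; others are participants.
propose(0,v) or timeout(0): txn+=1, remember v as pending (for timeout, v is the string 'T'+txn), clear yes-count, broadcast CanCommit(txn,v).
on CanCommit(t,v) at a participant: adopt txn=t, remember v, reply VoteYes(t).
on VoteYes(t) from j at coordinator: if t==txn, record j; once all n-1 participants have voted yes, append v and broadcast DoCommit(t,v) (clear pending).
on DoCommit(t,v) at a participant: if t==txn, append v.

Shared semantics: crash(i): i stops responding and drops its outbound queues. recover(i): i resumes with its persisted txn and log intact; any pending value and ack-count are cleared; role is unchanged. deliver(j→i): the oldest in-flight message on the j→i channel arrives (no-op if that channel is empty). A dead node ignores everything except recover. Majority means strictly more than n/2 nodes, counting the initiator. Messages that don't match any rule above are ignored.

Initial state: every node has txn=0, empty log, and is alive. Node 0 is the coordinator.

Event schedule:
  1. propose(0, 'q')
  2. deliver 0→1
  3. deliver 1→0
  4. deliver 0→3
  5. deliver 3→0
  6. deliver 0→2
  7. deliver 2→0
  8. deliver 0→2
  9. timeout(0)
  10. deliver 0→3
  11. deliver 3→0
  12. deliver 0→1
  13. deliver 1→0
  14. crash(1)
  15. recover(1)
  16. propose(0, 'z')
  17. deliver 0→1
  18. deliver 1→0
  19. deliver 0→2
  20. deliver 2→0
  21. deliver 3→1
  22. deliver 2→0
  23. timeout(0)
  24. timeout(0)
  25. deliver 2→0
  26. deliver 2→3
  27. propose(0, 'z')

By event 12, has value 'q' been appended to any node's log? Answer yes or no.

yes

after 1 — propose(0,'q'): n0:coor/t1/[-]
after 2 — deliver 0→1: n1:part/t1/[-]
after 3 — deliver 1→0: ·
after 4 — deliver 0→3: n3:part/t1/[-]
after 5 — deliver 3→0: ·
after 6 — deliver 0→2: n2:part/t1/[-]
after 7 — deliver 2→0: n0:coor/t1/[q]
after 8 — deliver 0→2: n2:part/t1/[q]
after 9 — timeout(0): n0:coor/t2/[q]
after 10 — deliver 0→3: n3:part/t1/[q]
after 11 — deliver 3→0: ·
after 12 — deliver 0→1: n1:part/t1/[q]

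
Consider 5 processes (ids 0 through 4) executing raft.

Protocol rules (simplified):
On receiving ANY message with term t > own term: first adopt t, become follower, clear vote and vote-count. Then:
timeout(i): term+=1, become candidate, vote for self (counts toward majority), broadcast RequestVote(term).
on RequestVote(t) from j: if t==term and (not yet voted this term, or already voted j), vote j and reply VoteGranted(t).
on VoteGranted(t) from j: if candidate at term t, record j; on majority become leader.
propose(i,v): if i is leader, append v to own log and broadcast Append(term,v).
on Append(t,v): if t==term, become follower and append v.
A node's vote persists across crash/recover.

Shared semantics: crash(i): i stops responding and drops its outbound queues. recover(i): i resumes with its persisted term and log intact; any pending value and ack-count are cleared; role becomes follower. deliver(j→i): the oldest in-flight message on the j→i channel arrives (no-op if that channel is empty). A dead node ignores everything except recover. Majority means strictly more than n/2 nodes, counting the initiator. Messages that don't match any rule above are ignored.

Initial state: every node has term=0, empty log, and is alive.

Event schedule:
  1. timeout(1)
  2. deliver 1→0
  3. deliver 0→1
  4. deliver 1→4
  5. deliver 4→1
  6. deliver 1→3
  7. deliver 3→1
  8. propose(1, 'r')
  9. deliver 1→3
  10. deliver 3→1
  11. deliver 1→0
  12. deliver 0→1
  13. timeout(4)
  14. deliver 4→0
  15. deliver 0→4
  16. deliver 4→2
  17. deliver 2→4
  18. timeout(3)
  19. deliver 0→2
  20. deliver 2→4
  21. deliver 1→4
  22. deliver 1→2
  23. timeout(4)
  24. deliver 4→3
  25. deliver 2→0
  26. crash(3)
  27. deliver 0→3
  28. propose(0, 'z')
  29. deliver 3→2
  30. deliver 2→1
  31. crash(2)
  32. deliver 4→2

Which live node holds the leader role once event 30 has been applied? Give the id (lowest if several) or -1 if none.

[1] timeout(1) → N1(cand t1 [-])
[2] deliver 1→0 → N0(foll t1 [-])
[3] deliver 0→1 → ∅
[4] deliver 1→4 → N4(foll t1 [-])
[5] deliver 4→1 → N1(lead t1 [-])
[6] deliver 1→3 → N3(foll t1 [-])
[7] deliver 3→1 → ∅
[8] propose(1,'r') → N1(lead t1 [r])
[9] deliver 1→3 → N3(foll t1 [r])
[10] deliver 3→1 → ∅
[11] deliver 1→0 → N0(foll t1 [r])
[12] deliver 0→1 → ∅
[13] timeout(4) → N4(cand t2 [-])
[14] deliver 4→0 → N0(foll t2 [r])
[15] deliver 0→4 → ∅
[16] deliver 4→2 → N2(foll t2 [-])
[17] deliver 2→4 → N4(lead t2 [-])
[18] timeout(3) → N3(cand t2 [r])
[19] deliver 0→2 → ∅
[20] deliver 2→4 → ∅
[21] deliver 1→4 → ∅
[22] deliver 1→2 → ∅
[23] timeout(4) → N4(cand t3 [-])
[24] deliver 4→3 → ∅
[25] deliver 2→0 → ∅
[26] crash(3) → N3(✗cand t2 [r])
[27] deliver 0→3 → ∅
[28] propose(0,'z') → ∅
[29] deliver 3→2 → ∅
[30] deliver 2→1 → ∅

1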